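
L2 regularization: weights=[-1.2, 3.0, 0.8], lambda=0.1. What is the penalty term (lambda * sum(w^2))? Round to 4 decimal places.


Squaring each weight:
(-1.2)^2 = 1.44
3.0^2 = 9.0
0.8^2 = 0.64
Sum of squares = 11.08
Penalty = 0.1 * 11.08 = 1.1080

1.1080


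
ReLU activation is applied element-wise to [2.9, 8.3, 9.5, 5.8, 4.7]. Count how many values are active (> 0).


ReLU(x) = max(0, x) for each element:
ReLU(2.9) = 2.9
ReLU(8.3) = 8.3
ReLU(9.5) = 9.5
ReLU(5.8) = 5.8
ReLU(4.7) = 4.7
Active neurons (>0): 5

5


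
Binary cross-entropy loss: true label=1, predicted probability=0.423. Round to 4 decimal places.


For y=1: Loss = -log(p)
= -log(0.423)
= -(-0.8604)
= 0.8604

0.8604


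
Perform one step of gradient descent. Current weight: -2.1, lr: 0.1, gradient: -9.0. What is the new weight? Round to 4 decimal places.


w_new = w_old - lr * gradient
= -2.1 - 0.1 * -9.0
= -2.1 - (-0.9)
= -1.2000

-1.2000


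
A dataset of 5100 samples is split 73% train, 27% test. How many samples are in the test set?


Train samples = 5100 * 73% = 3723
Test samples = 5100 - 3723
= 1377

1377


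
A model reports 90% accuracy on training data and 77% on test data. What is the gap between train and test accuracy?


Gap = train_accuracy - test_accuracy
= 90 - 77
= 13%
This gap suggests the model is overfitting.

13


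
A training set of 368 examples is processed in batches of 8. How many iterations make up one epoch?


Iterations per epoch = dataset_size / batch_size
= 368 / 8
= 46

46


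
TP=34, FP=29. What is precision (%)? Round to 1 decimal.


Precision = TP / (TP + FP) * 100
= 34 / (34 + 29)
= 34 / 63
= 0.5397
= 54.0%

54.0


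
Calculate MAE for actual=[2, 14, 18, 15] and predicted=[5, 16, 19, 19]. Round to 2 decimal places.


Absolute errors: [3, 2, 1, 4]
Sum of absolute errors = 10
MAE = 10 / 4 = 2.50

2.50


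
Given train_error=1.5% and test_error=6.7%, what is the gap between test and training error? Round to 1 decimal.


Generalization gap = test_error - train_error
= 6.7 - 1.5
= 5.2%
A moderate gap.

5.2


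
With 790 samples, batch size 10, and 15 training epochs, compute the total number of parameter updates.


Iterations per epoch = 790 / 10 = 79
Total updates = iterations_per_epoch * epochs
= 79 * 15
= 1185

1185


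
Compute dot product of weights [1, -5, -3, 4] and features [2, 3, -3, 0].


Element-wise products:
1 * 2 = 2
-5 * 3 = -15
-3 * -3 = 9
4 * 0 = 0
Sum = 2 + -15 + 9 + 0
= -4

-4


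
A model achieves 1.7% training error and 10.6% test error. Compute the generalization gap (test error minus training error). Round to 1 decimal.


Generalization gap = test_error - train_error
= 10.6 - 1.7
= 8.9%
A moderate gap.

8.9


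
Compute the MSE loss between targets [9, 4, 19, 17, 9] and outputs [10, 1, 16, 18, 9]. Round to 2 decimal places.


Differences: [-1, 3, 3, -1, 0]
Squared errors: [1, 9, 9, 1, 0]
Sum of squared errors = 20
MSE = 20 / 5 = 4.00

4.00


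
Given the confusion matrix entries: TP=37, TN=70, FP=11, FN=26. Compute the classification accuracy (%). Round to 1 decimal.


Accuracy = (TP + TN) / (TP + TN + FP + FN) * 100
= (37 + 70) / (37 + 70 + 11 + 26)
= 107 / 144
= 0.7431
= 74.3%

74.3


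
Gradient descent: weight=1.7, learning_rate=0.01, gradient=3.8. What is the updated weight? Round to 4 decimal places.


w_new = w_old - lr * gradient
= 1.7 - 0.01 * 3.8
= 1.7 - (0.038)
= 1.6620

1.6620


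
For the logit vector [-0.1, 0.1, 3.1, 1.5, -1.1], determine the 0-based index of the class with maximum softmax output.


Softmax is a monotonic transformation, so it preserves the argmax.
We need to find the index of the maximum logit.
Index 0: -0.1
Index 1: 0.1
Index 2: 3.1
Index 3: 1.5
Index 4: -1.1
Maximum logit = 3.1 at index 2

2


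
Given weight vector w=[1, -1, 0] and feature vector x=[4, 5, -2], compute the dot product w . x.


Element-wise products:
1 * 4 = 4
-1 * 5 = -5
0 * -2 = 0
Sum = 4 + -5 + 0
= -1

-1


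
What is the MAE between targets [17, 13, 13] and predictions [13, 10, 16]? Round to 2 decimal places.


Absolute errors: [4, 3, 3]
Sum of absolute errors = 10
MAE = 10 / 3 = 3.33

3.33


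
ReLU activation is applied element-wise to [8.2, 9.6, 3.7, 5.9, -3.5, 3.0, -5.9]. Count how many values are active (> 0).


ReLU(x) = max(0, x) for each element:
ReLU(8.2) = 8.2
ReLU(9.6) = 9.6
ReLU(3.7) = 3.7
ReLU(5.9) = 5.9
ReLU(-3.5) = 0
ReLU(3.0) = 3.0
ReLU(-5.9) = 0
Active neurons (>0): 5

5


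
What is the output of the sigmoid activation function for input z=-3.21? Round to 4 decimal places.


sigmoid(z) = 1 / (1 + exp(-z))
exp(-(-3.21)) = exp(3.21) = 24.7791
1 + 24.7791 = 25.7791
1 / 25.7791 = 0.0388

0.0388


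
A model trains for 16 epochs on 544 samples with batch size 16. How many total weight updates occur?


Iterations per epoch = 544 / 16 = 34
Total updates = iterations_per_epoch * epochs
= 34 * 16
= 544

544


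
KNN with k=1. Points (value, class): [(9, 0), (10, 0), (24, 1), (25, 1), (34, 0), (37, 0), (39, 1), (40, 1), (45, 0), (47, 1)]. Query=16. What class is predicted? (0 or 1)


Distances from query 16:
Point 10 (class 0): distance = 6
K=1 nearest neighbors: classes = [0]
Votes for class 1: 0 / 1
Majority vote => class 0

0


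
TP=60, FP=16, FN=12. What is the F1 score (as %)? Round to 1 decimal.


Precision = TP / (TP + FP) = 60 / 76 = 0.7895
Recall = TP / (TP + FN) = 60 / 72 = 0.8333
F1 = 2 * P * R / (P + R)
= 2 * 0.7895 * 0.8333 / (0.7895 + 0.8333)
= 1.3158 / 1.6228
= 0.8108
As percentage: 81.1%

81.1


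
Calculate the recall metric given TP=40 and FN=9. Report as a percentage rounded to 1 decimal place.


Recall = TP / (TP + FN) * 100
= 40 / (40 + 9)
= 40 / 49
= 0.8163
= 81.6%

81.6


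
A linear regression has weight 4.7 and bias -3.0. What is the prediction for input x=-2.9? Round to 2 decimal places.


y = 4.7 * -2.9 + (-3.0)
= -13.63 + (-3.0)
= -16.63

-16.63


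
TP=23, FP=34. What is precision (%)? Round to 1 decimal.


Precision = TP / (TP + FP) * 100
= 23 / (23 + 34)
= 23 / 57
= 0.4035
= 40.4%

40.4


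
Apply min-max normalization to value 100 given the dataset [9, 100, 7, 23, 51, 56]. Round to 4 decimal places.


Min = 7, Max = 100
Range = 100 - 7 = 93
Scaled = (x - min) / (max - min)
= (100 - 7) / 93
= 93 / 93
= 1.0000

1.0000


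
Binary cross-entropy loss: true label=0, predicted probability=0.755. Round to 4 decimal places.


For y=0: Loss = -log(1-p)
= -log(1 - 0.755)
= -log(0.245)
= -(-1.4065)
= 1.4065

1.4065


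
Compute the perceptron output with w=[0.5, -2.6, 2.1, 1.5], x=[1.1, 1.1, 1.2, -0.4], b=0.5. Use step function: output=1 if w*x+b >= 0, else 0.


z = w . x + b
= 0.5*1.1 + -2.6*1.1 + 2.1*1.2 + 1.5*-0.4 + 0.5
= 0.55 + -2.86 + 2.52 + -0.6 + 0.5
= -0.39 + 0.5
= 0.11
Since z = 0.11 >= 0, output = 1

1


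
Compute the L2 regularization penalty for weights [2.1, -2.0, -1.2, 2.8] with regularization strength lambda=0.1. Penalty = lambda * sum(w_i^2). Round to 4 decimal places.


Squaring each weight:
2.1^2 = 4.41
(-2.0)^2 = 4.0
(-1.2)^2 = 1.44
2.8^2 = 7.84
Sum of squares = 17.69
Penalty = 0.1 * 17.69 = 1.7690

1.7690


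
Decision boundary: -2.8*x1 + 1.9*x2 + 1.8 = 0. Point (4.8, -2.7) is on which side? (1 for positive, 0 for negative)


Compute -2.8 * 4.8 + 1.9 * -2.7 + 1.8
= -13.44 + -5.13 + 1.8
= -16.77
Since -16.77 < 0, the point is on the negative side.

0


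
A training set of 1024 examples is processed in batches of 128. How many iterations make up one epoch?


Iterations per epoch = dataset_size / batch_size
= 1024 / 128
= 8

8


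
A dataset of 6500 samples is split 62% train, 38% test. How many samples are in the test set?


Train samples = 6500 * 62% = 4030
Test samples = 6500 - 4030
= 2470

2470


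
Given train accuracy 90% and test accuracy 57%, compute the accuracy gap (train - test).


Gap = train_accuracy - test_accuracy
= 90 - 57
= 33%
This large gap strongly indicates overfitting.

33


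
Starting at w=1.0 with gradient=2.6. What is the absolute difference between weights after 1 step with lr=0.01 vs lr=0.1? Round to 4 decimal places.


With lr=0.01: w_new = 1.0 - 0.01 * 2.6 = 0.974
With lr=0.1: w_new = 1.0 - 0.1 * 2.6 = 0.74
Absolute difference = |0.974 - 0.74|
= 0.2340

0.2340


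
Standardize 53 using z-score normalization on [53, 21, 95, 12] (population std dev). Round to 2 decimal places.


Mean = (53 + 21 + 95 + 12) / 4 = 45.25
Variance = sum((x_i - mean)^2) / n = 1057.1875
Std = sqrt(1057.1875) = 32.5144
Z = (x - mean) / std
= (53 - 45.25) / 32.5144
= 7.75 / 32.5144
= 0.24

0.24


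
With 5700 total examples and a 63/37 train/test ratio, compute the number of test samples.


Train samples = 5700 * 63% = 3591
Test samples = 5700 - 3591
= 2109

2109


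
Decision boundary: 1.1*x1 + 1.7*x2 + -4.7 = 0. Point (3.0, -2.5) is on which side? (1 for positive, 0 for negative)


Compute 1.1 * 3.0 + 1.7 * -2.5 + -4.7
= 3.3 + -4.25 + -4.7
= -5.65
Since -5.65 < 0, the point is on the negative side.

0


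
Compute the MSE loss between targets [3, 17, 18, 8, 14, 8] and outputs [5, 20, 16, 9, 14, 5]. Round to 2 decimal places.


Differences: [-2, -3, 2, -1, 0, 3]
Squared errors: [4, 9, 4, 1, 0, 9]
Sum of squared errors = 27
MSE = 27 / 6 = 4.50

4.50


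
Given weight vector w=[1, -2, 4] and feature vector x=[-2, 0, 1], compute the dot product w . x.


Element-wise products:
1 * -2 = -2
-2 * 0 = 0
4 * 1 = 4
Sum = -2 + 0 + 4
= 2

2


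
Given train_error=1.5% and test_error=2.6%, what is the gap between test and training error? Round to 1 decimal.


Generalization gap = test_error - train_error
= 2.6 - 1.5
= 1.1%
A small gap suggests good generalization.

1.1


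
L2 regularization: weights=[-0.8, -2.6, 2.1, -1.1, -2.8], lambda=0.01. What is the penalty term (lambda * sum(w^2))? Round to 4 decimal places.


Squaring each weight:
(-0.8)^2 = 0.64
(-2.6)^2 = 6.76
2.1^2 = 4.41
(-1.1)^2 = 1.21
(-2.8)^2 = 7.84
Sum of squares = 20.86
Penalty = 0.01 * 20.86 = 0.2086

0.2086


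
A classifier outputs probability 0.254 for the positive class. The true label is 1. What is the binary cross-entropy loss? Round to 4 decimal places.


For y=1: Loss = -log(p)
= -log(0.254)
= -(-1.3704)
= 1.3704

1.3704


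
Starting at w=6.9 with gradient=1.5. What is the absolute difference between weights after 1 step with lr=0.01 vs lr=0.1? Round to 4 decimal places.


With lr=0.01: w_new = 6.9 - 0.01 * 1.5 = 6.885
With lr=0.1: w_new = 6.9 - 0.1 * 1.5 = 6.75
Absolute difference = |6.885 - 6.75|
= 0.1350

0.1350


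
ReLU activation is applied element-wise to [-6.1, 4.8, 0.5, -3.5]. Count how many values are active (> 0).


ReLU(x) = max(0, x) for each element:
ReLU(-6.1) = 0
ReLU(4.8) = 4.8
ReLU(0.5) = 0.5
ReLU(-3.5) = 0
Active neurons (>0): 2

2


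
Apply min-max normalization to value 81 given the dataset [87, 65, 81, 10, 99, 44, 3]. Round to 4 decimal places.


Min = 3, Max = 99
Range = 99 - 3 = 96
Scaled = (x - min) / (max - min)
= (81 - 3) / 96
= 78 / 96
= 0.8125

0.8125


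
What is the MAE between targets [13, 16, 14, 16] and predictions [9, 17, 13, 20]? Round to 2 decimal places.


Absolute errors: [4, 1, 1, 4]
Sum of absolute errors = 10
MAE = 10 / 4 = 2.50

2.50


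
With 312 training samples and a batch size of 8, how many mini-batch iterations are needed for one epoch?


Iterations per epoch = dataset_size / batch_size
= 312 / 8
= 39

39


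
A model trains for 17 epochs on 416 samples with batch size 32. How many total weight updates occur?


Iterations per epoch = 416 / 32 = 13
Total updates = iterations_per_epoch * epochs
= 13 * 17
= 221

221


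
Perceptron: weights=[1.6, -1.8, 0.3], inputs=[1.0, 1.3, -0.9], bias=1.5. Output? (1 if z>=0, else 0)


z = w . x + b
= 1.6*1.0 + -1.8*1.3 + 0.3*-0.9 + 1.5
= 1.6 + -2.34 + -0.27 + 1.5
= -1.01 + 1.5
= 0.49
Since z = 0.49 >= 0, output = 1

1


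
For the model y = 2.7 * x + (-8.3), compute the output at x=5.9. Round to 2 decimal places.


y = 2.7 * 5.9 + (-8.3)
= 15.93 + (-8.3)
= 7.63

7.63


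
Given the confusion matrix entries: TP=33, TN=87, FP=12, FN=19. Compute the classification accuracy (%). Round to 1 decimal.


Accuracy = (TP + TN) / (TP + TN + FP + FN) * 100
= (33 + 87) / (33 + 87 + 12 + 19)
= 120 / 151
= 0.7947
= 79.5%

79.5


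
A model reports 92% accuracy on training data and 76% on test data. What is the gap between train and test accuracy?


Gap = train_accuracy - test_accuracy
= 92 - 76
= 16%
This gap suggests the model is overfitting.

16


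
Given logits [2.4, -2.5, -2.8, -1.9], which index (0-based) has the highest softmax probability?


Softmax is a monotonic transformation, so it preserves the argmax.
We need to find the index of the maximum logit.
Index 0: 2.4
Index 1: -2.5
Index 2: -2.8
Index 3: -1.9
Maximum logit = 2.4 at index 0

0


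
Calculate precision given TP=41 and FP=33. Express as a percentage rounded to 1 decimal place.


Precision = TP / (TP + FP) * 100
= 41 / (41 + 33)
= 41 / 74
= 0.5541
= 55.4%

55.4


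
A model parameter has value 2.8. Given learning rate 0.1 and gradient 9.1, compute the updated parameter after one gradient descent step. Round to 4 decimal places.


w_new = w_old - lr * gradient
= 2.8 - 0.1 * 9.1
= 2.8 - (0.91)
= 1.8900

1.8900


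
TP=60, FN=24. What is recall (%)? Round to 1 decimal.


Recall = TP / (TP + FN) * 100
= 60 / (60 + 24)
= 60 / 84
= 0.7143
= 71.4%

71.4


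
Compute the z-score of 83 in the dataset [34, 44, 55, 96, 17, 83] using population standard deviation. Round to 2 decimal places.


Mean = (34 + 44 + 55 + 96 + 17 + 83) / 6 = 54.8333
Variance = sum((x_i - mean)^2) / n = 745.1389
Std = sqrt(745.1389) = 27.2972
Z = (x - mean) / std
= (83 - 54.8333) / 27.2972
= 28.1667 / 27.2972
= 1.03

1.03


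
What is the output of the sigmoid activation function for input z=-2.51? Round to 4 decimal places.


sigmoid(z) = 1 / (1 + exp(-z))
exp(-(-2.51)) = exp(2.51) = 12.3049
1 + 12.3049 = 13.3049
1 / 13.3049 = 0.0752

0.0752


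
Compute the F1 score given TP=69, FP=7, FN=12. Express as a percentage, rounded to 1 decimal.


Precision = TP / (TP + FP) = 69 / 76 = 0.9079
Recall = TP / (TP + FN) = 69 / 81 = 0.8519
F1 = 2 * P * R / (P + R)
= 2 * 0.9079 * 0.8519 / (0.9079 + 0.8519)
= 1.5468 / 1.7597
= 0.879
As percentage: 87.9%

87.9


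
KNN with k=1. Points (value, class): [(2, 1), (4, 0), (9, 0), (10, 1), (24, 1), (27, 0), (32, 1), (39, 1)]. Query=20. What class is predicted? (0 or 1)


Distances from query 20:
Point 24 (class 1): distance = 4
K=1 nearest neighbors: classes = [1]
Votes for class 1: 1 / 1
Majority vote => class 1

1


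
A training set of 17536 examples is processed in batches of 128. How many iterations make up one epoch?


Iterations per epoch = dataset_size / batch_size
= 17536 / 128
= 137

137


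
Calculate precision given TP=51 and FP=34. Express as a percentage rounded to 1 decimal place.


Precision = TP / (TP + FP) * 100
= 51 / (51 + 34)
= 51 / 85
= 0.6
= 60.0%

60.0


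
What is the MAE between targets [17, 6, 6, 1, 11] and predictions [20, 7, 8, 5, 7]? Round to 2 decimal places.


Absolute errors: [3, 1, 2, 4, 4]
Sum of absolute errors = 14
MAE = 14 / 5 = 2.80

2.80


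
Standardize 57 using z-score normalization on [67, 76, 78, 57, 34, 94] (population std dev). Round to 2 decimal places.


Mean = (67 + 76 + 78 + 57 + 34 + 94) / 6 = 67.6667
Variance = sum((x_i - mean)^2) / n = 352.8889
Std = sqrt(352.8889) = 18.7853
Z = (x - mean) / std
= (57 - 67.6667) / 18.7853
= -10.6667 / 18.7853
= -0.57

-0.57


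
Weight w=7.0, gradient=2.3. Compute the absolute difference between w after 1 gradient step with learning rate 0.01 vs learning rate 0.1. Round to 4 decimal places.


With lr=0.01: w_new = 7.0 - 0.01 * 2.3 = 6.977
With lr=0.1: w_new = 7.0 - 0.1 * 2.3 = 6.77
Absolute difference = |6.977 - 6.77|
= 0.2070

0.2070


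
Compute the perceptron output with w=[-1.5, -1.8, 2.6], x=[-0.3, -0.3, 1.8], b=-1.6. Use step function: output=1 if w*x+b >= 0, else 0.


z = w . x + b
= -1.5*-0.3 + -1.8*-0.3 + 2.6*1.8 + -1.6
= 0.45 + 0.54 + 4.68 + -1.6
= 5.67 + -1.6
= 4.07
Since z = 4.07 >= 0, output = 1

1


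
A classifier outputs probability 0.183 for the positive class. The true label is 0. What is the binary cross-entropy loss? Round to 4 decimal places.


For y=0: Loss = -log(1-p)
= -log(1 - 0.183)
= -log(0.817)
= -(-0.2021)
= 0.2021

0.2021


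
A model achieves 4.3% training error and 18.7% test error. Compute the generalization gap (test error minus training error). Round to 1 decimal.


Generalization gap = test_error - train_error
= 18.7 - 4.3
= 14.4%
A large gap suggests overfitting.

14.4


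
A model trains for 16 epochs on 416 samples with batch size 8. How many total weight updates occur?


Iterations per epoch = 416 / 8 = 52
Total updates = iterations_per_epoch * epochs
= 52 * 16
= 832

832


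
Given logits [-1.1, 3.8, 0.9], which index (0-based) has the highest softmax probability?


Softmax is a monotonic transformation, so it preserves the argmax.
We need to find the index of the maximum logit.
Index 0: -1.1
Index 1: 3.8
Index 2: 0.9
Maximum logit = 3.8 at index 1

1


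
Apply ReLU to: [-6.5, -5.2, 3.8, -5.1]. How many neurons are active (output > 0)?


ReLU(x) = max(0, x) for each element:
ReLU(-6.5) = 0
ReLU(-5.2) = 0
ReLU(3.8) = 3.8
ReLU(-5.1) = 0
Active neurons (>0): 1

1


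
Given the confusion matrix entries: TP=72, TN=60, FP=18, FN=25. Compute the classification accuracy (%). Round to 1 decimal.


Accuracy = (TP + TN) / (TP + TN + FP + FN) * 100
= (72 + 60) / (72 + 60 + 18 + 25)
= 132 / 175
= 0.7543
= 75.4%

75.4


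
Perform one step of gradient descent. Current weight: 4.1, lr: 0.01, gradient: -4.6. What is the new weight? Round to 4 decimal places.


w_new = w_old - lr * gradient
= 4.1 - 0.01 * -4.6
= 4.1 - (-0.046)
= 4.1460

4.1460


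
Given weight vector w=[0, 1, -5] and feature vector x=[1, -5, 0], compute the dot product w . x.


Element-wise products:
0 * 1 = 0
1 * -5 = -5
-5 * 0 = 0
Sum = 0 + -5 + 0
= -5

-5


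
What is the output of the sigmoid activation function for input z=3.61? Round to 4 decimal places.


sigmoid(z) = 1 / (1 + exp(-z))
exp(-(3.61)) = exp(-3.61) = 0.0271
1 + 0.0271 = 1.0271
1 / 1.0271 = 0.9737

0.9737


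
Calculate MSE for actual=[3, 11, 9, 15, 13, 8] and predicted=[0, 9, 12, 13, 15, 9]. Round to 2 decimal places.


Differences: [3, 2, -3, 2, -2, -1]
Squared errors: [9, 4, 9, 4, 4, 1]
Sum of squared errors = 31
MSE = 31 / 6 = 5.17

5.17


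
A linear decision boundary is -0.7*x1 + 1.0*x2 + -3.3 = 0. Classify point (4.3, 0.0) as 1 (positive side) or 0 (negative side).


Compute -0.7 * 4.3 + 1.0 * 0.0 + -3.3
= -3.01 + 0.0 + -3.3
= -6.31
Since -6.31 < 0, the point is on the negative side.

0


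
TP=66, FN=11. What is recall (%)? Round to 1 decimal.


Recall = TP / (TP + FN) * 100
= 66 / (66 + 11)
= 66 / 77
= 0.8571
= 85.7%

85.7


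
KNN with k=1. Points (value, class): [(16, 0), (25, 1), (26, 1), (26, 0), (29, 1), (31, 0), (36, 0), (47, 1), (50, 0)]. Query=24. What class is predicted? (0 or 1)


Distances from query 24:
Point 25 (class 1): distance = 1
K=1 nearest neighbors: classes = [1]
Votes for class 1: 1 / 1
Majority vote => class 1

1


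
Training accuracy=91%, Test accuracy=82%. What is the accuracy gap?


Gap = train_accuracy - test_accuracy
= 91 - 82
= 9%
This moderate gap may indicate mild overfitting.

9


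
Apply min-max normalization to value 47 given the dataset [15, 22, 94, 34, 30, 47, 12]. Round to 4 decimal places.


Min = 12, Max = 94
Range = 94 - 12 = 82
Scaled = (x - min) / (max - min)
= (47 - 12) / 82
= 35 / 82
= 0.4268

0.4268


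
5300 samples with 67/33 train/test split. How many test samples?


Train samples = 5300 * 67% = 3551
Test samples = 5300 - 3551
= 1749

1749


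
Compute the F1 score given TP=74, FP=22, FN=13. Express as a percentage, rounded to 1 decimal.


Precision = TP / (TP + FP) = 74 / 96 = 0.7708
Recall = TP / (TP + FN) = 74 / 87 = 0.8506
F1 = 2 * P * R / (P + R)
= 2 * 0.7708 * 0.8506 / (0.7708 + 0.8506)
= 1.3113 / 1.6214
= 0.8087
As percentage: 80.9%

80.9


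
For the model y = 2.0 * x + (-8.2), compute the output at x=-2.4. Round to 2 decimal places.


y = 2.0 * -2.4 + (-8.2)
= -4.8 + (-8.2)
= -13.00

-13.00


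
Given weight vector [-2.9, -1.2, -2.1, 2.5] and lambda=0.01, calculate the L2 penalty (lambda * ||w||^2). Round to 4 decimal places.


Squaring each weight:
(-2.9)^2 = 8.41
(-1.2)^2 = 1.44
(-2.1)^2 = 4.41
2.5^2 = 6.25
Sum of squares = 20.51
Penalty = 0.01 * 20.51 = 0.2051

0.2051


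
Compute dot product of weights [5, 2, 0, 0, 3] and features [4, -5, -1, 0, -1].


Element-wise products:
5 * 4 = 20
2 * -5 = -10
0 * -1 = 0
0 * 0 = 0
3 * -1 = -3
Sum = 20 + -10 + 0 + 0 + -3
= 7

7


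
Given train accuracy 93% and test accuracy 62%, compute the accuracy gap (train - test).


Gap = train_accuracy - test_accuracy
= 93 - 62
= 31%
This large gap strongly indicates overfitting.

31


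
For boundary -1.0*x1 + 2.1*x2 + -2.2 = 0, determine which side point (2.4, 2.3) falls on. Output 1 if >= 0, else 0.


Compute -1.0 * 2.4 + 2.1 * 2.3 + -2.2
= -2.4 + 4.83 + -2.2
= 0.23
Since 0.23 >= 0, the point is on the positive side.

1


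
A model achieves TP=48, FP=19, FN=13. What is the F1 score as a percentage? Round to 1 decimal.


Precision = TP / (TP + FP) = 48 / 67 = 0.7164
Recall = TP / (TP + FN) = 48 / 61 = 0.7869
F1 = 2 * P * R / (P + R)
= 2 * 0.7164 * 0.7869 / (0.7164 + 0.7869)
= 1.1275 / 1.5033
= 0.75
As percentage: 75.0%

75.0


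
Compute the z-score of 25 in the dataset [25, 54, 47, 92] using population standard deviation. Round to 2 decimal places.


Mean = (25 + 54 + 47 + 92) / 4 = 54.5
Variance = sum((x_i - mean)^2) / n = 583.25
Std = sqrt(583.25) = 24.1506
Z = (x - mean) / std
= (25 - 54.5) / 24.1506
= -29.5 / 24.1506
= -1.22

-1.22


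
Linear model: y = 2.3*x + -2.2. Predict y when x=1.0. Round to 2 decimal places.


y = 2.3 * 1.0 + (-2.2)
= 2.3 + (-2.2)
= 0.10

0.10


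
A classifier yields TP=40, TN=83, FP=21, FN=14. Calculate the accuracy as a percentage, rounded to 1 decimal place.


Accuracy = (TP + TN) / (TP + TN + FP + FN) * 100
= (40 + 83) / (40 + 83 + 21 + 14)
= 123 / 158
= 0.7785
= 77.8%

77.8


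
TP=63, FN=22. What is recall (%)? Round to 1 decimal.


Recall = TP / (TP + FN) * 100
= 63 / (63 + 22)
= 63 / 85
= 0.7412
= 74.1%

74.1


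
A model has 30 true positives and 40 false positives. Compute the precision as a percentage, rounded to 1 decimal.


Precision = TP / (TP + FP) * 100
= 30 / (30 + 40)
= 30 / 70
= 0.4286
= 42.9%

42.9


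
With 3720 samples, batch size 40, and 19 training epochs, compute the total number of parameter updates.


Iterations per epoch = 3720 / 40 = 93
Total updates = iterations_per_epoch * epochs
= 93 * 19
= 1767

1767


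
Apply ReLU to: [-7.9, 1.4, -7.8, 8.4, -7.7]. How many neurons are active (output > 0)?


ReLU(x) = max(0, x) for each element:
ReLU(-7.9) = 0
ReLU(1.4) = 1.4
ReLU(-7.8) = 0
ReLU(8.4) = 8.4
ReLU(-7.7) = 0
Active neurons (>0): 2

2


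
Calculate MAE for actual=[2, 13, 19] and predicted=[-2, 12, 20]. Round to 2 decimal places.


Absolute errors: [4, 1, 1]
Sum of absolute errors = 6
MAE = 6 / 3 = 2.00

2.00


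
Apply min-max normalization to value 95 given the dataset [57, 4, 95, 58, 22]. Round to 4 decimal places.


Min = 4, Max = 95
Range = 95 - 4 = 91
Scaled = (x - min) / (max - min)
= (95 - 4) / 91
= 91 / 91
= 1.0000

1.0000


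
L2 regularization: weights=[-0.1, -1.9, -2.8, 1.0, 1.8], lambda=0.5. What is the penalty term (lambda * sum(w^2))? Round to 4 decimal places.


Squaring each weight:
(-0.1)^2 = 0.01
(-1.9)^2 = 3.61
(-2.8)^2 = 7.84
1.0^2 = 1.0
1.8^2 = 3.24
Sum of squares = 15.7
Penalty = 0.5 * 15.7 = 7.8500

7.8500


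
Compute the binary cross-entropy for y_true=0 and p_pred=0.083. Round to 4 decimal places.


For y=0: Loss = -log(1-p)
= -log(1 - 0.083)
= -log(0.917)
= -(-0.0866)
= 0.0866

0.0866


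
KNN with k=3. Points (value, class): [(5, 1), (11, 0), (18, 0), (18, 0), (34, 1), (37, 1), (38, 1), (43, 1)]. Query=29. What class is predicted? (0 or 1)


Distances from query 29:
Point 34 (class 1): distance = 5
Point 37 (class 1): distance = 8
Point 38 (class 1): distance = 9
K=3 nearest neighbors: classes = [1, 1, 1]
Votes for class 1: 3 / 3
Majority vote => class 1

1


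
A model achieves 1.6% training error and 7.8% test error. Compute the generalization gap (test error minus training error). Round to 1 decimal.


Generalization gap = test_error - train_error
= 7.8 - 1.6
= 6.2%
A moderate gap.

6.2


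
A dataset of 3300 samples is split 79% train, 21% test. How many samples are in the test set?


Train samples = 3300 * 79% = 2607
Test samples = 3300 - 2607
= 693

693


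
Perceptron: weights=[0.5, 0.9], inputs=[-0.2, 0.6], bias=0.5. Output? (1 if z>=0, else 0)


z = w . x + b
= 0.5*-0.2 + 0.9*0.6 + 0.5
= -0.1 + 0.54 + 0.5
= 0.44 + 0.5
= 0.94
Since z = 0.94 >= 0, output = 1

1


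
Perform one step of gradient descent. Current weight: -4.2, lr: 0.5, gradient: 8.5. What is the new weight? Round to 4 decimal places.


w_new = w_old - lr * gradient
= -4.2 - 0.5 * 8.5
= -4.2 - (4.25)
= -8.4500

-8.4500


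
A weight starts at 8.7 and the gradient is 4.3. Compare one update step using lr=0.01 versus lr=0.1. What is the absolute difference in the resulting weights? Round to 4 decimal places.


With lr=0.01: w_new = 8.7 - 0.01 * 4.3 = 8.657
With lr=0.1: w_new = 8.7 - 0.1 * 4.3 = 8.27
Absolute difference = |8.657 - 8.27|
= 0.3870

0.3870


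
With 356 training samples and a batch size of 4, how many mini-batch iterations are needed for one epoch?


Iterations per epoch = dataset_size / batch_size
= 356 / 4
= 89

89


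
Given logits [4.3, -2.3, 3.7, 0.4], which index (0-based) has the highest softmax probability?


Softmax is a monotonic transformation, so it preserves the argmax.
We need to find the index of the maximum logit.
Index 0: 4.3
Index 1: -2.3
Index 2: 3.7
Index 3: 0.4
Maximum logit = 4.3 at index 0

0


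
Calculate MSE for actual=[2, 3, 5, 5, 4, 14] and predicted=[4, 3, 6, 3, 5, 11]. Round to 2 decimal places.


Differences: [-2, 0, -1, 2, -1, 3]
Squared errors: [4, 0, 1, 4, 1, 9]
Sum of squared errors = 19
MSE = 19 / 6 = 3.17

3.17


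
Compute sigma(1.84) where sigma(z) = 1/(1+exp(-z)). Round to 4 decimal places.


sigmoid(z) = 1 / (1 + exp(-z))
exp(-(1.84)) = exp(-1.84) = 0.1588
1 + 0.1588 = 1.1588
1 / 1.1588 = 0.8629

0.8629


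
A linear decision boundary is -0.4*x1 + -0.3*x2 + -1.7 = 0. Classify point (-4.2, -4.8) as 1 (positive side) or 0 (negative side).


Compute -0.4 * -4.2 + -0.3 * -4.8 + -1.7
= 1.68 + 1.44 + -1.7
= 1.42
Since 1.42 >= 0, the point is on the positive side.

1


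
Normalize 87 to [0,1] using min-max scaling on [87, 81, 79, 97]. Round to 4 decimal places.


Min = 79, Max = 97
Range = 97 - 79 = 18
Scaled = (x - min) / (max - min)
= (87 - 79) / 18
= 8 / 18
= 0.4444

0.4444


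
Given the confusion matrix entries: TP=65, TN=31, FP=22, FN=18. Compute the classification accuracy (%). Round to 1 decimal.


Accuracy = (TP + TN) / (TP + TN + FP + FN) * 100
= (65 + 31) / (65 + 31 + 22 + 18)
= 96 / 136
= 0.7059
= 70.6%

70.6


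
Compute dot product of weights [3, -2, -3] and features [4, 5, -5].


Element-wise products:
3 * 4 = 12
-2 * 5 = -10
-3 * -5 = 15
Sum = 12 + -10 + 15
= 17

17


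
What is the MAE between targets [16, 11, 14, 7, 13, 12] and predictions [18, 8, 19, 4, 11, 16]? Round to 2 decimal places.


Absolute errors: [2, 3, 5, 3, 2, 4]
Sum of absolute errors = 19
MAE = 19 / 6 = 3.17

3.17


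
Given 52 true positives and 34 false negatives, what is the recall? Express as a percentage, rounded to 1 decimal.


Recall = TP / (TP + FN) * 100
= 52 / (52 + 34)
= 52 / 86
= 0.6047
= 60.5%

60.5


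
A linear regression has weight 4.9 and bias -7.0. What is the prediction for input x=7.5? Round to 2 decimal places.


y = 4.9 * 7.5 + (-7.0)
= 36.75 + (-7.0)
= 29.75

29.75


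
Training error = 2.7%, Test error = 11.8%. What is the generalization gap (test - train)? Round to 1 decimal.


Generalization gap = test_error - train_error
= 11.8 - 2.7
= 9.1%
A moderate gap.

9.1


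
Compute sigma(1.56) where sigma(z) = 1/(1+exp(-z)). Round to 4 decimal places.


sigmoid(z) = 1 / (1 + exp(-z))
exp(-(1.56)) = exp(-1.56) = 0.2101
1 + 0.2101 = 1.2101
1 / 1.2101 = 0.8264

0.8264


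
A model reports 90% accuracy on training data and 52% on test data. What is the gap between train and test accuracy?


Gap = train_accuracy - test_accuracy
= 90 - 52
= 38%
This large gap strongly indicates overfitting.

38


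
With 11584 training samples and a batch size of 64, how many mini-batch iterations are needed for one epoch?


Iterations per epoch = dataset_size / batch_size
= 11584 / 64
= 181

181


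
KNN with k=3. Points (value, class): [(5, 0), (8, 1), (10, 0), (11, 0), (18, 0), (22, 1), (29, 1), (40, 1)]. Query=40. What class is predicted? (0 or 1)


Distances from query 40:
Point 40 (class 1): distance = 0
Point 29 (class 1): distance = 11
Point 22 (class 1): distance = 18
K=3 nearest neighbors: classes = [1, 1, 1]
Votes for class 1: 3 / 3
Majority vote => class 1

1


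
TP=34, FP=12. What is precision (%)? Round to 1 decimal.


Precision = TP / (TP + FP) * 100
= 34 / (34 + 12)
= 34 / 46
= 0.7391
= 73.9%

73.9


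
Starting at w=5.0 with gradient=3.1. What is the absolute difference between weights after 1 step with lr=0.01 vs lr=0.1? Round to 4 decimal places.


With lr=0.01: w_new = 5.0 - 0.01 * 3.1 = 4.969
With lr=0.1: w_new = 5.0 - 0.1 * 3.1 = 4.69
Absolute difference = |4.969 - 4.69|
= 0.2790

0.2790


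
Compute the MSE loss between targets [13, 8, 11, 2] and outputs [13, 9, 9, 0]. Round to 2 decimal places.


Differences: [0, -1, 2, 2]
Squared errors: [0, 1, 4, 4]
Sum of squared errors = 9
MSE = 9 / 4 = 2.25

2.25


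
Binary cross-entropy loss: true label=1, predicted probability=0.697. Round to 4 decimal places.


For y=1: Loss = -log(p)
= -log(0.697)
= -(-0.361)
= 0.3610

0.3610


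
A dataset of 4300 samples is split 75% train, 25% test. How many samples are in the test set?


Train samples = 4300 * 75% = 3225
Test samples = 4300 - 3225
= 1075

1075


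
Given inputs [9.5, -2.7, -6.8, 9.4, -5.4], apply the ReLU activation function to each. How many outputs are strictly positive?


ReLU(x) = max(0, x) for each element:
ReLU(9.5) = 9.5
ReLU(-2.7) = 0
ReLU(-6.8) = 0
ReLU(9.4) = 9.4
ReLU(-5.4) = 0
Active neurons (>0): 2

2


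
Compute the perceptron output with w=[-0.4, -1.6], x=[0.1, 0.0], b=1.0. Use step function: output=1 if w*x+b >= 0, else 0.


z = w . x + b
= -0.4*0.1 + -1.6*0.0 + 1.0
= -0.04 + -0.0 + 1.0
= -0.04 + 1.0
= 0.96
Since z = 0.96 >= 0, output = 1

1


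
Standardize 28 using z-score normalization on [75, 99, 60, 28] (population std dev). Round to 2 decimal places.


Mean = (75 + 99 + 60 + 28) / 4 = 65.5
Variance = sum((x_i - mean)^2) / n = 662.25
Std = sqrt(662.25) = 25.7342
Z = (x - mean) / std
= (28 - 65.5) / 25.7342
= -37.5 / 25.7342
= -1.46

-1.46


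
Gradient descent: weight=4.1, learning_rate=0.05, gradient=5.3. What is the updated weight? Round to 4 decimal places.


w_new = w_old - lr * gradient
= 4.1 - 0.05 * 5.3
= 4.1 - (0.265)
= 3.8350

3.8350


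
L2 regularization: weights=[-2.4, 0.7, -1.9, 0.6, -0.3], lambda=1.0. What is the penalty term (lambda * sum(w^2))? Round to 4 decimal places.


Squaring each weight:
(-2.4)^2 = 5.76
0.7^2 = 0.49
(-1.9)^2 = 3.61
0.6^2 = 0.36
(-0.3)^2 = 0.09
Sum of squares = 10.31
Penalty = 1.0 * 10.31 = 10.3100

10.3100


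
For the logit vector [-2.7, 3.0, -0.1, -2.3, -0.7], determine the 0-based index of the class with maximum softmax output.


Softmax is a monotonic transformation, so it preserves the argmax.
We need to find the index of the maximum logit.
Index 0: -2.7
Index 1: 3.0
Index 2: -0.1
Index 3: -2.3
Index 4: -0.7
Maximum logit = 3.0 at index 1

1


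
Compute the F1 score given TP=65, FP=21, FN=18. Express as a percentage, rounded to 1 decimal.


Precision = TP / (TP + FP) = 65 / 86 = 0.7558
Recall = TP / (TP + FN) = 65 / 83 = 0.7831
F1 = 2 * P * R / (P + R)
= 2 * 0.7558 * 0.7831 / (0.7558 + 0.7831)
= 1.1838 / 1.5389
= 0.7692
As percentage: 76.9%

76.9


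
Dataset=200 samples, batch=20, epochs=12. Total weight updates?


Iterations per epoch = 200 / 20 = 10
Total updates = iterations_per_epoch * epochs
= 10 * 12
= 120

120


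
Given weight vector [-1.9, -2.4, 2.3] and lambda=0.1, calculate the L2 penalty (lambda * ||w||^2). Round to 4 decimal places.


Squaring each weight:
(-1.9)^2 = 3.61
(-2.4)^2 = 5.76
2.3^2 = 5.29
Sum of squares = 14.66
Penalty = 0.1 * 14.66 = 1.4660

1.4660


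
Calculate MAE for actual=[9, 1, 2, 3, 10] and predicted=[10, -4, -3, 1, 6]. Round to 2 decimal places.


Absolute errors: [1, 5, 5, 2, 4]
Sum of absolute errors = 17
MAE = 17 / 5 = 3.40

3.40


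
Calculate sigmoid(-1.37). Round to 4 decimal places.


sigmoid(z) = 1 / (1 + exp(-z))
exp(-(-1.37)) = exp(1.37) = 3.9354
1 + 3.9354 = 4.9354
1 / 4.9354 = 0.2026

0.2026


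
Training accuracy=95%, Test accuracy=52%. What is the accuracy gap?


Gap = train_accuracy - test_accuracy
= 95 - 52
= 43%
This large gap strongly indicates overfitting.

43


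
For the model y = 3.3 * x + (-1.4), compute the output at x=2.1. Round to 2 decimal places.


y = 3.3 * 2.1 + (-1.4)
= 6.93 + (-1.4)
= 5.53

5.53


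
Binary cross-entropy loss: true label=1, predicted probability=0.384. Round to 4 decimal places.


For y=1: Loss = -log(p)
= -log(0.384)
= -(-0.9571)
= 0.9571

0.9571


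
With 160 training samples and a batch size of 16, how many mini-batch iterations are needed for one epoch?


Iterations per epoch = dataset_size / batch_size
= 160 / 16
= 10

10


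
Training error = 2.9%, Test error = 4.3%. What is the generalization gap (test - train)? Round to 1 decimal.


Generalization gap = test_error - train_error
= 4.3 - 2.9
= 1.4%
A small gap suggests good generalization.

1.4


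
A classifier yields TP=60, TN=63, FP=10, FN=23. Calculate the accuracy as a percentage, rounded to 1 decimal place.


Accuracy = (TP + TN) / (TP + TN + FP + FN) * 100
= (60 + 63) / (60 + 63 + 10 + 23)
= 123 / 156
= 0.7885
= 78.8%

78.8


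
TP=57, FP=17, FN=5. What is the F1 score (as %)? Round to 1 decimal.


Precision = TP / (TP + FP) = 57 / 74 = 0.7703
Recall = TP / (TP + FN) = 57 / 62 = 0.9194
F1 = 2 * P * R / (P + R)
= 2 * 0.7703 * 0.9194 / (0.7703 + 0.9194)
= 1.4163 / 1.6896
= 0.8382
As percentage: 83.8%

83.8


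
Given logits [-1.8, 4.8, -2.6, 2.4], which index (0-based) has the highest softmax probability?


Softmax is a monotonic transformation, so it preserves the argmax.
We need to find the index of the maximum logit.
Index 0: -1.8
Index 1: 4.8
Index 2: -2.6
Index 3: 2.4
Maximum logit = 4.8 at index 1

1


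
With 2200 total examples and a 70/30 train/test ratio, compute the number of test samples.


Train samples = 2200 * 70% = 1540
Test samples = 2200 - 1540
= 660

660


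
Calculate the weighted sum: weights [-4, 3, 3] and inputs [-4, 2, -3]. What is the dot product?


Element-wise products:
-4 * -4 = 16
3 * 2 = 6
3 * -3 = -9
Sum = 16 + 6 + -9
= 13

13


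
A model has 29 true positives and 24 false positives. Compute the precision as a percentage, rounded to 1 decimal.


Precision = TP / (TP + FP) * 100
= 29 / (29 + 24)
= 29 / 53
= 0.5472
= 54.7%

54.7


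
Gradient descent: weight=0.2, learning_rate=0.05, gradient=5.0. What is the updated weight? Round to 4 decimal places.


w_new = w_old - lr * gradient
= 0.2 - 0.05 * 5.0
= 0.2 - (0.25)
= -0.0500

-0.0500


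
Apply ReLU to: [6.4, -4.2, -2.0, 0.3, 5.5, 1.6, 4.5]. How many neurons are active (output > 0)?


ReLU(x) = max(0, x) for each element:
ReLU(6.4) = 6.4
ReLU(-4.2) = 0
ReLU(-2.0) = 0
ReLU(0.3) = 0.3
ReLU(5.5) = 5.5
ReLU(1.6) = 1.6
ReLU(4.5) = 4.5
Active neurons (>0): 5

5


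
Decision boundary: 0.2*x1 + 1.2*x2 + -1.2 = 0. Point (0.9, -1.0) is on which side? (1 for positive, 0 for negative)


Compute 0.2 * 0.9 + 1.2 * -1.0 + -1.2
= 0.18 + -1.2 + -1.2
= -2.22
Since -2.22 < 0, the point is on the negative side.

0


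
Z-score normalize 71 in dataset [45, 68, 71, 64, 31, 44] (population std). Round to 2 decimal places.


Mean = (45 + 68 + 71 + 64 + 31 + 44) / 6 = 53.8333
Variance = sum((x_i - mean)^2) / n = 215.8056
Std = sqrt(215.8056) = 14.6903
Z = (x - mean) / std
= (71 - 53.8333) / 14.6903
= 17.1667 / 14.6903
= 1.17

1.17


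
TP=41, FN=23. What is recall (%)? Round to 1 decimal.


Recall = TP / (TP + FN) * 100
= 41 / (41 + 23)
= 41 / 64
= 0.6406
= 64.1%

64.1


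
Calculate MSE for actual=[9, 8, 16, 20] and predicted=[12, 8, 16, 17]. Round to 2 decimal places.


Differences: [-3, 0, 0, 3]
Squared errors: [9, 0, 0, 9]
Sum of squared errors = 18
MSE = 18 / 4 = 4.50

4.50


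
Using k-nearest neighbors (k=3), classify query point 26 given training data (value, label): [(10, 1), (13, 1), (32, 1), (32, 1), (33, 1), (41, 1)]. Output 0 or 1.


Distances from query 26:
Point 32 (class 1): distance = 6
Point 32 (class 1): distance = 6
Point 33 (class 1): distance = 7
K=3 nearest neighbors: classes = [1, 1, 1]
Votes for class 1: 3 / 3
Majority vote => class 1

1


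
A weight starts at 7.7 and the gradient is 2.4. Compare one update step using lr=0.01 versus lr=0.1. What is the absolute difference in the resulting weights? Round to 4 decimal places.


With lr=0.01: w_new = 7.7 - 0.01 * 2.4 = 7.676
With lr=0.1: w_new = 7.7 - 0.1 * 2.4 = 7.46
Absolute difference = |7.676 - 7.46|
= 0.2160

0.2160


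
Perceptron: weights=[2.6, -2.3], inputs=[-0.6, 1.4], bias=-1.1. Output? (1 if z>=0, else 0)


z = w . x + b
= 2.6*-0.6 + -2.3*1.4 + -1.1
= -1.56 + -3.22 + -1.1
= -4.78 + -1.1
= -5.88
Since z = -5.88 < 0, output = 0

0


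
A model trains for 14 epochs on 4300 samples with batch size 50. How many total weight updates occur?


Iterations per epoch = 4300 / 50 = 86
Total updates = iterations_per_epoch * epochs
= 86 * 14
= 1204

1204


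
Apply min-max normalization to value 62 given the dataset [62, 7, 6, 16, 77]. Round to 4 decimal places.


Min = 6, Max = 77
Range = 77 - 6 = 71
Scaled = (x - min) / (max - min)
= (62 - 6) / 71
= 56 / 71
= 0.7887

0.7887


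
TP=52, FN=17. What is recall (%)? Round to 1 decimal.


Recall = TP / (TP + FN) * 100
= 52 / (52 + 17)
= 52 / 69
= 0.7536
= 75.4%

75.4


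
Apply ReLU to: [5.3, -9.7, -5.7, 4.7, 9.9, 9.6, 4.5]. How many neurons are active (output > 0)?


ReLU(x) = max(0, x) for each element:
ReLU(5.3) = 5.3
ReLU(-9.7) = 0
ReLU(-5.7) = 0
ReLU(4.7) = 4.7
ReLU(9.9) = 9.9
ReLU(9.6) = 9.6
ReLU(4.5) = 4.5
Active neurons (>0): 5

5


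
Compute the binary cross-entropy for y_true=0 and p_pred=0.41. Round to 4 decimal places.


For y=0: Loss = -log(1-p)
= -log(1 - 0.41)
= -log(0.59)
= -(-0.5276)
= 0.5276

0.5276


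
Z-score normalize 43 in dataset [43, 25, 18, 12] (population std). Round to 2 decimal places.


Mean = (43 + 25 + 18 + 12) / 4 = 24.5
Variance = sum((x_i - mean)^2) / n = 135.25
Std = sqrt(135.25) = 11.6297
Z = (x - mean) / std
= (43 - 24.5) / 11.6297
= 18.5 / 11.6297
= 1.59

1.59


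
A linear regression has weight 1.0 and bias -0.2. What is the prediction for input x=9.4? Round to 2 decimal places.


y = 1.0 * 9.4 + (-0.2)
= 9.4 + (-0.2)
= 9.20

9.20


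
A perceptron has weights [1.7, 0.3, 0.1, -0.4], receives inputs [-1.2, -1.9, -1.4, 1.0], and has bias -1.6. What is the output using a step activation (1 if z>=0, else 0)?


z = w . x + b
= 1.7*-1.2 + 0.3*-1.9 + 0.1*-1.4 + -0.4*1.0 + -1.6
= -2.04 + -0.57 + -0.14 + -0.4 + -1.6
= -3.15 + -1.6
= -4.75
Since z = -4.75 < 0, output = 0

0
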